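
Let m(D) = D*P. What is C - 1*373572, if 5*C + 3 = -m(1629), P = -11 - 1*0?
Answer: -1849944/5 ≈ -3.6999e+5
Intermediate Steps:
P = -11 (P = -11 + 0 = -11)
m(D) = -11*D (m(D) = D*(-11) = -11*D)
C = 17916/5 (C = -⅗ + (-(-11)*1629)/5 = -⅗ + (-1*(-17919))/5 = -⅗ + (⅕)*17919 = -⅗ + 17919/5 = 17916/5 ≈ 3583.2)
C - 1*373572 = 17916/5 - 1*373572 = 17916/5 - 373572 = -1849944/5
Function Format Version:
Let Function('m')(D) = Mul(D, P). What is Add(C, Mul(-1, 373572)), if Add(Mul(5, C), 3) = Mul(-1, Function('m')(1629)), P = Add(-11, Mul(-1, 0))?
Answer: Rational(-1849944, 5) ≈ -3.6999e+5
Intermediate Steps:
P = -11 (P = Add(-11, 0) = -11)
Function('m')(D) = Mul(-11, D) (Function('m')(D) = Mul(D, -11) = Mul(-11, D))
C = Rational(17916, 5) (C = Add(Rational(-3, 5), Mul(Rational(1, 5), Mul(-1, Mul(-11, 1629)))) = Add(Rational(-3, 5), Mul(Rational(1, 5), Mul(-1, -17919))) = Add(Rational(-3, 5), Mul(Rational(1, 5), 17919)) = Add(Rational(-3, 5), Rational(17919, 5)) = Rational(17916, 5) ≈ 3583.2)
Add(C, Mul(-1, 373572)) = Add(Rational(17916, 5), Mul(-1, 373572)) = Add(Rational(17916, 5), -373572) = Rational(-1849944, 5)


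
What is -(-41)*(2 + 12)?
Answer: 574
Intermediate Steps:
-(-41)*(2 + 12) = -(-41)*14 = -1*(-574) = 574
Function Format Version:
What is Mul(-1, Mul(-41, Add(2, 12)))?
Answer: 574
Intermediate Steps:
Mul(-1, Mul(-41, Add(2, 12))) = Mul(-1, Mul(-41, 14)) = Mul(-1, -574) = 574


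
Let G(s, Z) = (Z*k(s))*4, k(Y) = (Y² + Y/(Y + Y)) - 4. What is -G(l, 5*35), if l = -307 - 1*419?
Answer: -368950750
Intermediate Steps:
k(Y) = -7/2 + Y² (k(Y) = (Y² + Y/((2*Y))) - 4 = (Y² + (1/(2*Y))*Y) - 4 = (Y² + ½) - 4 = (½ + Y²) - 4 = -7/2 + Y²)
l = -726 (l = -307 - 419 = -726)
G(s, Z) = 4*Z*(-7/2 + s²) (G(s, Z) = (Z*(-7/2 + s²))*4 = 4*Z*(-7/2 + s²))
-G(l, 5*35) = -2*5*35*(-7 + 2*(-726)²) = -2*175*(-7 + 2*527076) = -2*175*(-7 + 1054152) = -2*175*1054145 = -1*368950750 = -368950750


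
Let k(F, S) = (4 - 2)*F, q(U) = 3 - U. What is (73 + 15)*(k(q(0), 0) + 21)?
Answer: 2376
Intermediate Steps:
k(F, S) = 2*F
(73 + 15)*(k(q(0), 0) + 21) = (73 + 15)*(2*(3 - 1*0) + 21) = 88*(2*(3 + 0) + 21) = 88*(2*3 + 21) = 88*(6 + 21) = 88*27 = 2376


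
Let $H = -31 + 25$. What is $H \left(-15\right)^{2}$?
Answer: $-1350$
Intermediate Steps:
$H = -6$
$H \left(-15\right)^{2} = - 6 \left(-15\right)^{2} = \left(-6\right) 225 = -1350$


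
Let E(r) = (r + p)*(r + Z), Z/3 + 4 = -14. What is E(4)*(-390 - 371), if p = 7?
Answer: 418550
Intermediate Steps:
Z = -54 (Z = -12 + 3*(-14) = -12 - 42 = -54)
E(r) = (-54 + r)*(7 + r) (E(r) = (r + 7)*(r - 54) = (7 + r)*(-54 + r) = (-54 + r)*(7 + r))
E(4)*(-390 - 371) = (-378 + 4² - 47*4)*(-390 - 371) = (-378 + 16 - 188)*(-761) = -550*(-761) = 418550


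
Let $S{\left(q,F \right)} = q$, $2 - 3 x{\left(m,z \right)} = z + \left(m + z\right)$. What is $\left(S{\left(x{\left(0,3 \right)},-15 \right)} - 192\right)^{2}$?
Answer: $\frac{336400}{9} \approx 37378.0$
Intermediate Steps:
$x{\left(m,z \right)} = \frac{2}{3} - \frac{2 z}{3} - \frac{m}{3}$ ($x{\left(m,z \right)} = \frac{2}{3} - \frac{z + \left(m + z\right)}{3} = \frac{2}{3} - \frac{m + 2 z}{3} = \frac{2}{3} - \left(\frac{m}{3} + \frac{2 z}{3}\right) = \frac{2}{3} - \frac{2 z}{3} - \frac{m}{3}$)
$\left(S{\left(x{\left(0,3 \right)},-15 \right)} - 192\right)^{2} = \left(\left(\frac{2}{3} - 2 - 0\right) - 192\right)^{2} = \left(\left(\frac{2}{3} - 2 + 0\right) - 192\right)^{2} = \left(- \frac{4}{3} - 192\right)^{2} = \left(- \frac{580}{3}\right)^{2} = \frac{336400}{9}$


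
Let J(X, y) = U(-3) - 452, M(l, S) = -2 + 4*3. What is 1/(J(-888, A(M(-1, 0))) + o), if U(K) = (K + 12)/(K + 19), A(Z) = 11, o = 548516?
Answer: 16/8769033 ≈ 1.8246e-6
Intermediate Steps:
M(l, S) = 10 (M(l, S) = -2 + 12 = 10)
U(K) = (12 + K)/(19 + K)
J(X, y) = -7223/16 (J(X, y) = (12 - 3)/(19 - 3) - 452 = 9/16 - 452 = -7223/16)
1/(J(-888, A(M(-1, 0))) + o) = 1/(-7223/16 + 548516) = 1/(8769033/16) = 16/8769033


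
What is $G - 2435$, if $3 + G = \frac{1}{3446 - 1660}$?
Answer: $- \frac{4354267}{1786} \approx -2438.0$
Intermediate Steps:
$G = - \frac{5357}{1786}$ ($G = -3 + \frac{1}{3446 - 1660} = -3 + \frac{1}{1786} = - \frac{5357}{1786} \approx -2.9994$)
$G - 2435 = - \frac{5357}{1786} - 2435 = - \frac{4354267}{1786}$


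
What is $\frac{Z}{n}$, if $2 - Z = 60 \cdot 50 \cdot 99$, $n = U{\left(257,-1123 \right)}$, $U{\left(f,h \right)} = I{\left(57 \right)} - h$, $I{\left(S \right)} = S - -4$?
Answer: $- \frac{148499}{592} \approx -250.84$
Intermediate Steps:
$I{\left(S \right)} = 4 + S$ ($I{\left(S \right)} = S + \left(-13 + 17\right) = S + 4 = 4 + S$)
$U{\left(f,h \right)} = 61 - h$ ($U{\left(f,h \right)} = \left(4 + 57\right) - h = 61 - h$)
$n = 1184$ ($n = 61 - -1123 = 61 + 1123 = 1184$)
$Z = -296998$ ($Z = 2 - 60 \cdot 50 \cdot 99 = 2 - 3000 \cdot 99 = 2 - 297000 = -296998$)
$\frac{Z}{n} = - \frac{296998}{1184} = \left(-296998\right) \frac{1}{1184} = - \frac{148499}{592}$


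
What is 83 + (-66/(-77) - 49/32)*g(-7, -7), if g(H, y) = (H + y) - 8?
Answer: 10957/112 ≈ 97.830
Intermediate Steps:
g(H, y) = -8 + H + y
83 + (-66/(-77) - 49/32)*g(-7, -7) = 83 + (-66/(-77) - 49/32)*(-8 - 7 - 7) = 83 + (-66*(-1/77) - 49*1/32)*(-22) = 83 + (6/7 - 49/32)*(-22) = 83 - 151/224*(-22) = 83 + 1661/112 = 10957/112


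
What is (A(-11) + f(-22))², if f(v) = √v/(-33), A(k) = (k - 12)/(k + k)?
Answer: 4673/4356 - 23*I*√22/363 ≈ 1.0728 - 0.29719*I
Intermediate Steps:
A(k) = (-12 + k)/(2*k) (A(k) = (-12 + k)/((2*k)) = (-12 + k)*(1/(2*k)) = (-12 + k)/(2*k))
f(v) = -√v/33
(A(-11) + f(-22))² = ((½)*(-12 - 11)/(-11) - I*√22/33)² = ((½)*(-1/11)*(-23) - I*√22/33)² = (23/22 - I*√22/33)²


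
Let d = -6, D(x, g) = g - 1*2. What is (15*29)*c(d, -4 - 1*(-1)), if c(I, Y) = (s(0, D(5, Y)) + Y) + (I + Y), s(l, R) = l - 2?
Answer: -6090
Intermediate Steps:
D(x, g) = -2 + g (D(x, g) = g - 2 = -2 + g)
s(l, R) = -2 + l
c(I, Y) = -2 + I + 2*Y (c(I, Y) = ((-2 + 0) + Y) + (I + Y) = (-2 + Y) + (I + Y) = -2 + I + 2*Y)
(15*29)*c(d, -4 - 1*(-1)) = (15*29)*(-2 - 6 + 2*(-4 - 1*(-1))) = 435*(-2 - 6 + 2*(-4 + 1)) = 435*(-2 - 6 + 2*(-3)) = 435*(-2 - 6 - 6) = 435*(-14) = -6090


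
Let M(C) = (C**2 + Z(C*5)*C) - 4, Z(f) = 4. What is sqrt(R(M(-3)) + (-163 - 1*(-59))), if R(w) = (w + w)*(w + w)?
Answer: 2*sqrt(23) ≈ 9.5917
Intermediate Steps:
M(C) = -4 + C**2 + 4*C (M(C) = (C**2 + 4*C) - 4 = -4 + C**2 + 4*C)
R(w) = 4*w**2 (R(w) = (2*w)*(2*w) = 4*w**2)
sqrt(R(M(-3)) + (-163 - 1*(-59))) = sqrt(4*(-4 + (-3)**2 + 4*(-3))**2 + (-163 - 1*(-59))) = sqrt(4*(-4 + 9 - 12)**2 + (-163 + 59)) = sqrt(4*(-7)**2 - 104) = sqrt(4*49 - 104) = sqrt(196 - 104) = sqrt(92) = 2*sqrt(23)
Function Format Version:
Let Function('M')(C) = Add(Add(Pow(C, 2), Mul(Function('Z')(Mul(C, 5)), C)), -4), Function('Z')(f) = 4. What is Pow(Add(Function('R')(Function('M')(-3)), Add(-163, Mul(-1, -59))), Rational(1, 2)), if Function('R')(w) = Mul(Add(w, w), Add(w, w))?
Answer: Mul(2, Pow(23, Rational(1, 2))) ≈ 9.5917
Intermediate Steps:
Function('M')(C) = Add(-4, Pow(C, 2), Mul(4, C)) (Function('M')(C) = Add(Add(Pow(C, 2), Mul(4, C)), -4) = Add(-4, Pow(C, 2), Mul(4, C)))
Function('R')(w) = Mul(4, Pow(w, 2)) (Function('R')(w) = Mul(Mul(2, w), Mul(2, w)) = Mul(4, Pow(w, 2)))
Pow(Add(Function('R')(Function('M')(-3)), Add(-163, Mul(-1, -59))), Rational(1, 2)) = Pow(Add(Mul(4, Pow(Add(-4, Pow(-3, 2), Mul(4, -3)), 2)), Add(-163, Mul(-1, -59))), Rational(1, 2)) = Pow(Add(Mul(4, Pow(Add(-4, 9, -12), 2)), Add(-163, 59)), Rational(1, 2)) = Pow(Add(Mul(4, Pow(-7, 2)), -104), Rational(1, 2)) = Pow(Add(Mul(4, 49), -104), Rational(1, 2)) = Pow(Add(196, -104), Rational(1, 2)) = Pow(92, Rational(1, 2)) = Mul(2, Pow(23, Rational(1, 2)))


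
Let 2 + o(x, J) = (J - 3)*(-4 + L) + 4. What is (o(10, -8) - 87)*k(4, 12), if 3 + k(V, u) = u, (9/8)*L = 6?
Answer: -897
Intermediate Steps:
L = 16/3 (L = (8/9)*6 = 16/3 ≈ 5.3333)
k(V, u) = -3 + u
o(x, J) = -2 + 4*J/3 (o(x, J) = -2 + ((J - 3)*(-4 + 16/3) + 4) = -2 + ((-3 + J)*(4/3) + 4) = -2 + ((-4 + 4*J/3) + 4) = -2 + 4*J/3)
(o(10, -8) - 87)*k(4, 12) = ((-2 + (4/3)*(-8)) - 87)*(-3 + 12) = ((-2 - 32/3) - 87)*9 = (-38/3 - 87)*9 = -299/3*9 = -897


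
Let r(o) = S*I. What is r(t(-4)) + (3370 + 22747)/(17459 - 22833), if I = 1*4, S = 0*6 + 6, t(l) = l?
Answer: 102859/5374 ≈ 19.140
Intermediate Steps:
S = 6 (S = 0 + 6 = 6)
I = 4
r(o) = 24 (r(o) = 6*4 = 24)
r(t(-4)) + (3370 + 22747)/(17459 - 22833) = 24 + (3370 + 22747)/(17459 - 22833) = 24 + 26117/(-5374) = 24 + 26117*(-1/5374) = 24 - 26117/5374 = 102859/5374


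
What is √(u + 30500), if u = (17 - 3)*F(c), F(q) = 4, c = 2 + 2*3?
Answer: 2*√7639 ≈ 174.80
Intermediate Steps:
c = 8 (c = 2 + 6 = 8)
u = 56 (u = (17 - 3)*4 = 14*4 = 56)
√(u + 30500) = √(56 + 30500) = √30556 = 2*√7639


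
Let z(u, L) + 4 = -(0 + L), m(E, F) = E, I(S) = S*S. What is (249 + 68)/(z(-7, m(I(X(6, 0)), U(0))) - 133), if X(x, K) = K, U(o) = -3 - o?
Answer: -317/137 ≈ -2.3139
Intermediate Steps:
I(S) = S²
z(u, L) = -4 - L (z(u, L) = -4 - (0 + L) = -4 - L)
(249 + 68)/(z(-7, m(I(X(6, 0)), U(0))) - 133) = (249 + 68)/((-4 - 1*0²) - 133) = 317/((-4 - 1*0) - 133) = 317/((-4 + 0) - 133) = 317/(-4 - 133) = 317/(-137) = 317*(-1/137) = -317/137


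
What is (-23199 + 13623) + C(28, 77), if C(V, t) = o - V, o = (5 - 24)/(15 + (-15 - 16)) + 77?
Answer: -152413/16 ≈ -9525.8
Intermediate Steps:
o = 1251/16 (o = -19/(15 - 31) + 77 = -19/(-16) + 77 = -19*(-1/16) + 77 = 19/16 + 77 = 1251/16 ≈ 78.188)
C(V, t) = 1251/16 - V
(-23199 + 13623) + C(28, 77) = (-23199 + 13623) + (1251/16 - 1*28) = -9576 + (1251/16 - 28) = -9576 + 803/16 = -152413/16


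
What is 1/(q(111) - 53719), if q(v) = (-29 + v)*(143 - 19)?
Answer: -1/43551 ≈ -2.2962e-5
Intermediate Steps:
q(v) = -3596 + 124*v (q(v) = (-29 + v)*124 = -3596 + 124*v)
1/(q(111) - 53719) = 1/((-3596 + 124*111) - 53719) = 1/((-3596 + 13764) - 53719) = 1/(10168 - 53719) = 1/(-43551) = -1/43551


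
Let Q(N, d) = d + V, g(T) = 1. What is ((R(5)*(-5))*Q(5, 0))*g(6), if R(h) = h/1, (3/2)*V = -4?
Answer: 200/3 ≈ 66.667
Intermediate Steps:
V = -8/3 (V = (2/3)*(-4) = -8/3 ≈ -2.6667)
Q(N, d) = -8/3 + d (Q(N, d) = d - 8/3 = -8/3 + d)
R(h) = h (R(h) = h*1 = h)
((R(5)*(-5))*Q(5, 0))*g(6) = ((5*(-5))*(-8/3 + 0))*1 = -25*(-8/3)*1 = (200/3)*1 = 200/3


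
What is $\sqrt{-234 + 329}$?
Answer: $\sqrt{95} \approx 9.7468$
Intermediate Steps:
$\sqrt{-234 + 329} = \sqrt{95}$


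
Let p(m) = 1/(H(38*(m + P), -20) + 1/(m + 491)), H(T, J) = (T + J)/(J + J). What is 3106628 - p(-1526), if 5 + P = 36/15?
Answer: 93417077489672/30070249 ≈ 3.1066e+6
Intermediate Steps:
P = -13/5 (P = -5 + 36/15 = -5 + 36*(1/15) = -5 + 12/5 = -13/5 ≈ -2.6000)
H(T, J) = (J + T)/(2*J) (H(T, J) = (J + T)/((2*J)) = (J + T)*(1/(2*J)) = (J + T)/(2*J))
p(m) = 1/(297/100 + 1/(491 + m) - 19*m/20) (p(m) = 1/((½)*(-20 + 38*(m - 13/5))/(-20) + 1/(m + 491)) = 1/((½)*(-1/20)*(-20 + 38*(-13/5 + m)) + 1/(491 + m)) = 1/((½)*(-1/20)*(-20 + (-494/5 + 38*m)) + 1/(491 + m)) = 1/((½)*(-1/20)*(-594/5 + 38*m) + 1/(491 + m)) = 1/((297/100 - 19*m/20) + 1/(491 + m)) = 1/(297/100 + 1/(491 + m) - 19*m/20))
3106628 - p(-1526) = 3106628 - 100*(-491 - 1*(-1526))/(-145927 + 95*(-1526)² + 46348*(-1526)) = 3106628 - 100*(-491 + 1526)/(-145927 + 95*2328676 - 70727048) = 3106628 - 100*1035/(-145927 + 221224220 - 70727048) = 3106628 - 100*1035/150351245 = 3106628 - 1*20700/30070249 = 3106628 - 20700/30070249 = 93417077489672/30070249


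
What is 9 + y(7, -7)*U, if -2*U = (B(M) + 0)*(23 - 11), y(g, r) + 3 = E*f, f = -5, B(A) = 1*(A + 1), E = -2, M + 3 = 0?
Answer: 93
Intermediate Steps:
M = -3 (M = -3 + 0 = -3)
B(A) = 1 + A (B(A) = 1*(1 + A) = 1 + A)
y(g, r) = 7 (y(g, r) = -3 - 2*(-5) = -3 + 10 = 7)
U = 12 (U = -((1 - 3) + 0)*(23 - 11)/2 = -(-2 + 0)*12/2 = -(-1)*12 = -½*(-24) = 12)
9 + y(7, -7)*U = 9 + 7*12 = 9 + 84 = 93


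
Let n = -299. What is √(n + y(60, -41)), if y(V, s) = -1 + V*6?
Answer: 2*√15 ≈ 7.7460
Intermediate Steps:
y(V, s) = -1 + 6*V
√(n + y(60, -41)) = √(-299 + (-1 + 6*60)) = √(-299 + (-1 + 360)) = √(-299 + 359) = √60 = 2*√15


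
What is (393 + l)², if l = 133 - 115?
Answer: 168921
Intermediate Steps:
l = 18
(393 + l)² = (393 + 18)² = 411² = 168921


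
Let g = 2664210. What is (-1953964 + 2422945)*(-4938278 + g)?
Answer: -1066494684708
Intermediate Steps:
(-1953964 + 2422945)*(-4938278 + g) = (-1953964 + 2422945)*(-4938278 + 2664210) = 468981*(-2274068) = -1066494684708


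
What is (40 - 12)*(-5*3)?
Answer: -420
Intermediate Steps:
(40 - 12)*(-5*3) = 28*(-15) = -420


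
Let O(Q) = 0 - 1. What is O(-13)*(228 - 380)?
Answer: 152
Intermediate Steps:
O(Q) = -1
O(-13)*(228 - 380) = -(228 - 380) = -1*(-152) = 152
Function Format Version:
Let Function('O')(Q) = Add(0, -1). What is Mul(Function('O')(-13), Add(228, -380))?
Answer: 152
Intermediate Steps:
Function('O')(Q) = -1
Mul(Function('O')(-13), Add(228, -380)) = Mul(-1, Add(228, -380)) = Mul(-1, -152) = 152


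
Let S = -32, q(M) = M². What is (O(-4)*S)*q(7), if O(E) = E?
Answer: 6272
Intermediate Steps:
(O(-4)*S)*q(7) = -4*(-32)*7² = 128*49 = 6272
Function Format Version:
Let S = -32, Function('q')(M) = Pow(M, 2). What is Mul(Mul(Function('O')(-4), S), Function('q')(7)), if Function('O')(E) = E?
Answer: 6272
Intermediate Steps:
Mul(Mul(Function('O')(-4), S), Function('q')(7)) = Mul(Mul(-4, -32), Pow(7, 2)) = Mul(128, 49) = 6272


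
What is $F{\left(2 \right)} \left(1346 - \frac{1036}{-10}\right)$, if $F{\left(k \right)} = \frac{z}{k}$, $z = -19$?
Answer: $- \frac{68856}{5} \approx -13771.0$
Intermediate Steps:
$F{\left(k \right)} = - \frac{19}{k}$
$F{\left(2 \right)} \left(1346 - \frac{1036}{-10}\right) = - \frac{19}{2} \left(1346 - \frac{1036}{-10}\right) = \left(-19\right) \frac{1}{2} \left(1346 - - \frac{518}{5}\right) = - \frac{19 \left(1346 + \frac{518}{5}\right)}{2} = \left(- \frac{19}{2}\right) \frac{7248}{5} = - \frac{68856}{5}$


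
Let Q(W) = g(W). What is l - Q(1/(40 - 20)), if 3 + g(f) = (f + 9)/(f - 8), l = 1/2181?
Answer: 159473/38531 ≈ 4.1388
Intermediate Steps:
l = 1/2181 ≈ 0.00045851
g(f) = -3 + (9 + f)/(-8 + f) (g(f) = -3 + (f + 9)/(f - 8) = -3 + (9 + f)/(-8 + f))
Q(W) = (33 - 2*W)/(-8 + W)
l - Q(1/(40 - 20)) = 1/2181 - (33 - 2/(40 - 20))/(-8 + 1/(40 - 20)) = 1/2181 - (33 - 2/20)/(-8 + 1/20) = 1/2181 - (33 - 2*1/20)/(-8 + 1/20) = 1/2181 - (33 - 1/10)/(-159/20) = 1/2181 - (-20)*329/(159*10) = 1/2181 - 1*(-658/159) = 1/2181 + 658/159 = 159473/38531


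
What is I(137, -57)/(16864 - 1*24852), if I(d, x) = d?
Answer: -137/7988 ≈ -0.017151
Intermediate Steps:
I(137, -57)/(16864 - 1*24852) = 137/(16864 - 1*24852) = 137/(16864 - 24852) = 137/(-7988) = 137*(-1/7988) = -137/7988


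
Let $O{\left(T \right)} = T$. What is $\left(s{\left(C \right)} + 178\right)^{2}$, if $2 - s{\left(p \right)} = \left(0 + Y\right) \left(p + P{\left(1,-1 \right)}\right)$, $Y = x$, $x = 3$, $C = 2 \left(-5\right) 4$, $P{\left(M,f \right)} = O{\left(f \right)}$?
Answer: $91809$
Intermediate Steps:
$P{\left(M,f \right)} = f$
$C = -40$ ($C = \left(-10\right) 4 = -40$)
$Y = 3$
$s{\left(p \right)} = 5 - 3 p$ ($s{\left(p \right)} = 2 - \left(0 + 3\right) \left(p - 1\right) = 2 - 3 \left(-1 + p\right) = 2 - \left(-3 + 3 p\right) = 5 - 3 p$)
$\left(s{\left(C \right)} + 178\right)^{2} = \left(\left(5 - -120\right) + 178\right)^{2} = \left(\left(5 + 120\right) + 178\right)^{2} = \left(125 + 178\right)^{2} = 303^{2} = 91809$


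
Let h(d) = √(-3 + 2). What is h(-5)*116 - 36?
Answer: -36 + 116*I ≈ -36.0 + 116.0*I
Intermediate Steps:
h(d) = I (h(d) = √(-1) = I)
h(-5)*116 - 36 = I*116 - 36 = 116*I - 36 = -36 + 116*I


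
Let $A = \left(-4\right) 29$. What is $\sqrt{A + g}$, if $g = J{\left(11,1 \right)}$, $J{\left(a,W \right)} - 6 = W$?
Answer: $i \sqrt{109} \approx 10.44 i$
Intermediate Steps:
$J{\left(a,W \right)} = 6 + W$
$A = -116$
$g = 7$ ($g = 6 + 1 = 7$)
$\sqrt{A + g} = \sqrt{-116 + 7} = \sqrt{-109} = i \sqrt{109}$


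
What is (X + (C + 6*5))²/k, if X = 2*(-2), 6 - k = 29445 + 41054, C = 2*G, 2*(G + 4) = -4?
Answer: -196/70493 ≈ -0.0027804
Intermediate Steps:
G = -6 (G = -4 + (½)*(-4) = -4 - 2 = -6)
C = -12 (C = 2*(-6) = -12)
k = -70493 (k = 6 - (29445 + 41054) = 6 - 1*70499 = 6 - 70499 = -70493)
X = -4
(X + (C + 6*5))²/k = (-4 + (-12 + 6*5))²/(-70493) = (-4 + (-12 + 30))²*(-1/70493) = (-4 + 18)²*(-1/70493) = 14²*(-1/70493) = 196*(-1/70493) = -196/70493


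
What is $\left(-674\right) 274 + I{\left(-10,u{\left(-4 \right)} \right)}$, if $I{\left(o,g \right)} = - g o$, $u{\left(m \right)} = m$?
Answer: $-184716$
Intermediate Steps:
$I{\left(o,g \right)} = - g o$
$\left(-674\right) 274 + I{\left(-10,u{\left(-4 \right)} \right)} = \left(-674\right) 274 - \left(-4\right) \left(-10\right) = -184676 - 40 = -184716$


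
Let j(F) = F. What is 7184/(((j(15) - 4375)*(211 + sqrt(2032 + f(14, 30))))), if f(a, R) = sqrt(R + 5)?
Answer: 7184/(-919960 - 4360*sqrt(2032 + sqrt(35))) ≈ -0.0064327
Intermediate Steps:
f(a, R) = sqrt(5 + R)
7184/(((j(15) - 4375)*(211 + sqrt(2032 + f(14, 30))))) = 7184/(((15 - 4375)*(211 + sqrt(2032 + sqrt(5 + 30))))) = 7184/((-4360*(211 + sqrt(2032 + sqrt(35))))) = 7184/(-919960 - 4360*sqrt(2032 + sqrt(35)))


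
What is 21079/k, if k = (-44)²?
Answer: 21079/1936 ≈ 10.888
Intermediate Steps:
k = 1936
21079/k = 21079/1936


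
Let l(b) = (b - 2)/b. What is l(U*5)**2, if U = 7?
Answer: 1089/1225 ≈ 0.88898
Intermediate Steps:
l(b) = (-2 + b)/b
l(U*5)**2 = ((-2 + 7*5)/((7*5)))**2 = ((-2 + 35)/35)**2 = ((1/35)*33)**2 = (33/35)**2 = 1089/1225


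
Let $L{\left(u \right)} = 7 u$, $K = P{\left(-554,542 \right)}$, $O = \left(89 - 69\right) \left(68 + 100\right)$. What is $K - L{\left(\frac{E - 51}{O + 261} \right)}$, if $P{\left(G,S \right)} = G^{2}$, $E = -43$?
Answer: $\frac{1111343494}{3621} \approx 3.0692 \cdot 10^{5}$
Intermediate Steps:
$O = 3360$ ($O = 20 \cdot 168 = 3360$)
$K = 306916$ ($K = \left(-554\right)^{2} = 306916$)
$K - L{\left(\frac{E - 51}{O + 261} \right)} = 306916 - 7 \frac{-43 - 51}{3360 + 261} = 306916 - 7 \left(- \frac{94}{3621}\right) = 306916 - - \frac{658}{3621} = 306916 + \frac{658}{3621} = \frac{1111343494}{3621}$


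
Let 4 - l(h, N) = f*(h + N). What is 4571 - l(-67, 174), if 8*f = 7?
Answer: 37285/8 ≈ 4660.6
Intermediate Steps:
f = 7/8 (f = (⅛)*7 = 7/8 ≈ 0.87500)
l(h, N) = 4 - 7*N/8 - 7*h/8 (l(h, N) = 4 - 7*(h + N)/8 = 4 - 7*(N + h)/8 = 4 - (7*N/8 + 7*h/8) = 4 + (-7*N/8 - 7*h/8) = 4 - 7*N/8 - 7*h/8)
4571 - l(-67, 174) = 4571 - (4 - 7/8*174 - 7/8*(-67)) = 4571 - (4 - 609/4 + 469/8) = 4571 - 1*(-717/8) = 4571 + 717/8 = 37285/8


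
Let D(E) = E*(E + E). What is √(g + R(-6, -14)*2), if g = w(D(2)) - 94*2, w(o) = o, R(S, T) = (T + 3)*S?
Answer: 4*I*√3 ≈ 6.9282*I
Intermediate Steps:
D(E) = 2*E² (D(E) = E*(2*E) = 2*E²)
R(S, T) = S*(3 + T) (R(S, T) = (3 + T)*S = S*(3 + T))
g = -180 (g = 2*2² - 94*2 = 2*4 - 188 = 8 - 188 = -180)
√(g + R(-6, -14)*2) = √(-180 - 6*(3 - 14)*2) = √(-180 - 6*(-11)*2) = √(-180 + 66*2) = √(-180 + 132) = √(-48) = 4*I*√3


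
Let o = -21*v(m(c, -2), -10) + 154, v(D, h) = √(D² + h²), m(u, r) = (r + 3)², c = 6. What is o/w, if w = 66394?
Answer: 77/33197 - 21*√101/66394 ≈ -0.00085923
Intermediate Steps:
m(u, r) = (3 + r)²
o = 154 - 21*√101 (o = -21*√(((3 - 2)²)² + (-10)²) + 154 = -21*√((1²)² + 100) + 154 = -21*√(1² + 100) + 154 = -21*√(1 + 100) + 154 = -21*√101 + 154 = 154 - 21*√101 ≈ -57.047)
o/w = (154 - 21*√101)/66394 = (154 - 21*√101)*(1/66394) = 77/33197 - 21*√101/66394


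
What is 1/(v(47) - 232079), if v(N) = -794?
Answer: -1/232873 ≈ -4.2942e-6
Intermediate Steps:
1/(v(47) - 232079) = 1/(-794 - 232079) = 1/(-232873) = -1/232873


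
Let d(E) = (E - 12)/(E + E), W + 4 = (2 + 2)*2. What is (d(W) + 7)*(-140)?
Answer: -840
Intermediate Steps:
W = 4 (W = -4 + (2 + 2)*2 = -4 + 4*2 = -4 + 8 = 4)
d(E) = (-12 + E)/(2*E) (d(E) = (-12 + E)/((2*E)) = (-12 + E)*(1/(2*E)) = (-12 + E)/(2*E))
(d(W) + 7)*(-140) = ((½)*(-12 + 4)/4 + 7)*(-140) = ((½)*(¼)*(-8) + 7)*(-140) = (-1 + 7)*(-140) = 6*(-140) = -840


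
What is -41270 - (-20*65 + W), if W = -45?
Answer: -39925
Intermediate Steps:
-41270 - (-20*65 + W) = -41270 - (-20*65 - 45) = -41270 - (-1300 - 45) = -41270 - 1*(-1345) = -41270 + 1345 = -39925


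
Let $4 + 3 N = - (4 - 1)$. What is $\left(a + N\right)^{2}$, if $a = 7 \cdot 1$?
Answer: $\frac{196}{9} \approx 21.778$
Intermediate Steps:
$N = - \frac{7}{3}$ ($N = - \frac{4}{3} + \frac{\left(-1\right) \left(4 - 1\right)}{3} = - \frac{4}{3} + \frac{\left(-1\right) 3}{3} = - \frac{4}{3} + \frac{1}{3} \left(-3\right) = - \frac{4}{3} - 1 = - \frac{7}{3} \approx -2.3333$)
$a = 7$
$\left(a + N\right)^{2} = \left(7 - \frac{7}{3}\right)^{2} = \left(\frac{14}{3}\right)^{2} = \frac{196}{9}$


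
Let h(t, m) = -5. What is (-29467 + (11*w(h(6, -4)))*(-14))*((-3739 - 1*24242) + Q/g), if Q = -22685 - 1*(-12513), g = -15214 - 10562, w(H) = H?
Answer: 5174270581637/6444 ≈ 8.0296e+8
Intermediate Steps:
g = -25776
Q = -10172 (Q = -22685 + 12513 = -10172)
(-29467 + (11*w(h(6, -4)))*(-14))*((-3739 - 1*24242) + Q/g) = (-29467 + (11*(-5))*(-14))*((-3739 - 1*24242) - 10172/(-25776)) = (-29467 - 55*(-14))*((-3739 - 24242) - 10172*(-1/25776)) = (-29467 + 770)*(-27981 + 2543/6444) = -28697*(-180307021/6444) = 5174270581637/6444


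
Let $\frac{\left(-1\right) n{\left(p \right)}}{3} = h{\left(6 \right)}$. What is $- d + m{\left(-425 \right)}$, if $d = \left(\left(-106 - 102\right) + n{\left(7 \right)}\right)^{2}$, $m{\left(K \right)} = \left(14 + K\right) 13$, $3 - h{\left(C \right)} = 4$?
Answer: $-47368$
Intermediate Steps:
$h{\left(C \right)} = -1$ ($h{\left(C \right)} = 3 - 4 = -1$)
$n{\left(p \right)} = 3$ ($n{\left(p \right)} = \left(-3\right) \left(-1\right) = 3$)
$m{\left(K \right)} = 182 + 13 K$
$d = 42025$ ($d = \left(\left(-106 - 102\right) + 3\right)^{2} = \left(-208 + 3\right)^{2} = \left(-205\right)^{2} = 42025$)
$- d + m{\left(-425 \right)} = \left(-1\right) 42025 + \left(182 + 13 \left(-425\right)\right) = -42025 + \left(182 - 5525\right) = -42025 - 5343 = -47368$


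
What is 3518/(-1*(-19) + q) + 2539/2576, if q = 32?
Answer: 9191857/131376 ≈ 69.966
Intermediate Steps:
3518/(-1*(-19) + q) + 2539/2576 = 3518/(-1*(-19) + 32) + 2539/2576 = 3518/(19 + 32) + 2539*(1/2576) = 3518/51 + 2539/2576 = 9191857/131376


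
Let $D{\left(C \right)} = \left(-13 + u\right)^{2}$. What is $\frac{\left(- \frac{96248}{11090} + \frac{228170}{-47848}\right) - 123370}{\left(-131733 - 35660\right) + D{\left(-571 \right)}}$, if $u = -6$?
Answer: $\frac{16367872934501}{22158227934560} \approx 0.73868$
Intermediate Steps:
$D{\left(C \right)} = 361$ ($D{\left(C \right)} = \left(-13 - 6\right)^{2} = \left(-19\right)^{2} = 361$)
$\frac{\left(- \frac{96248}{11090} + \frac{228170}{-47848}\right) - 123370}{\left(-131733 - 35660\right) + D{\left(-571 \right)}} = \frac{\left(- \frac{96248}{11090} + \frac{228170}{-47848}\right) - 123370}{\left(-131733 - 35660\right) + 361} = \frac{\left(\left(-96248\right) \frac{1}{11090} + 228170 \left(- \frac{1}{47848}\right)\right) - 123370}{-167393 + 361} = \frac{\left(- \frac{48124}{5545} - \frac{114085}{23924}\right) - 123370}{-167032} = \left(- \frac{1783919901}{132658580} - 123370\right) \left(- \frac{1}{167032}\right) = \left(- \frac{16367872934501}{132658580}\right) \left(- \frac{1}{167032}\right) = \frac{16367872934501}{22158227934560}$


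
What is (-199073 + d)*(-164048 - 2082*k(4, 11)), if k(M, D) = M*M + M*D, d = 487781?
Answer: -83427373344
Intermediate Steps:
k(M, D) = M**2 + D*M
(-199073 + d)*(-164048 - 2082*k(4, 11)) = (-199073 + 487781)*(-164048 - 8328*(11 + 4)) = 288708*(-164048 - 8328*15) = 288708*(-164048 - 2082*60) = 288708*(-164048 - 124920) = 288708*(-288968) = -83427373344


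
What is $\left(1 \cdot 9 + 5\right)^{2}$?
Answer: $196$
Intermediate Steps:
$\left(1 \cdot 9 + 5\right)^{2} = \left(9 + 5\right)^{2} = 14^{2} = 196$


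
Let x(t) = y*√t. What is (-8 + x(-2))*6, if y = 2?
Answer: -48 + 12*I*√2 ≈ -48.0 + 16.971*I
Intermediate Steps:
x(t) = 2*√t
(-8 + x(-2))*6 = (-8 + 2*√(-2))*6 = (-8 + 2*(I*√2))*6 = (-8 + 2*I*√2)*6 = -48 + 12*I*√2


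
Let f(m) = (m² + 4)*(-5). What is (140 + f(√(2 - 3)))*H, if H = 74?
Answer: 9250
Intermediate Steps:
f(m) = -20 - 5*m² (f(m) = (4 + m²)*(-5) = -20 - 5*m²)
(140 + f(√(2 - 3)))*H = (140 + (-20 - 5*(√(2 - 3))²))*74 = (140 + (-20 - 5*(√(-1))²))*74 = (140 + (-20 - 5*I²))*74 = (140 + (-20 - 5*(-1)))*74 = (140 + (-20 + 5))*74 = (140 - 15)*74 = 125*74 = 9250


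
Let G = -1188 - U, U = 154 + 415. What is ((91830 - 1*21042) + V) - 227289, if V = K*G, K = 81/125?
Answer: -19704942/125 ≈ -1.5764e+5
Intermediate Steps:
U = 569
K = 81/125 (K = 81*(1/125) = 81/125 ≈ 0.64800)
G = -1757 (G = -1188 - 1*569 = -1188 - 569 = -1757)
V = -142317/125 (V = (81/125)*(-1757) = -142317/125 ≈ -1138.5)
((91830 - 1*21042) + V) - 227289 = ((91830 - 1*21042) - 142317/125) - 227289 = ((91830 - 21042) - 142317/125) - 227289 = (70788 - 142317/125) - 227289 = 8706183/125 - 227289 = -19704942/125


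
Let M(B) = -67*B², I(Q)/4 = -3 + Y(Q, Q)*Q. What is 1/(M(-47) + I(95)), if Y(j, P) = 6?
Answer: -1/145735 ≈ -6.8618e-6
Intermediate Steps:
I(Q) = -12 + 24*Q (I(Q) = 4*(-3 + 6*Q) = -12 + 24*Q)
1/(M(-47) + I(95)) = 1/(-67*(-47)² + (-12 + 24*95)) = 1/(-67*2209 + (-12 + 2280)) = 1/(-148003 + 2268) = 1/(-145735) = -1/145735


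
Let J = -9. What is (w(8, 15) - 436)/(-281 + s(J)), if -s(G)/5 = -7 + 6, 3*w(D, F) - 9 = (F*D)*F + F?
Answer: -43/69 ≈ -0.62319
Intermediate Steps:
w(D, F) = 3 + F/3 + D*F**2/3 (w(D, F) = 3 + ((F*D)*F + F)/3 = 3 + ((D*F)*F + F)/3 = 3 + (D*F**2 + F)/3 = 3 + (F + D*F**2)/3 = 3 + (F/3 + D*F**2/3) = 3 + F/3 + D*F**2/3)
s(G) = 5 (s(G) = -5*(-7 + 6) = -5*(-1) = 5)
(w(8, 15) - 436)/(-281 + s(J)) = ((3 + (1/3)*15 + (1/3)*8*15**2) - 436)/(-281 + 5) = ((3 + 5 + (1/3)*8*225) - 436)/(-276) = ((3 + 5 + 600) - 436)*(-1/276) = (608 - 436)*(-1/276) = 172*(-1/276) = -43/69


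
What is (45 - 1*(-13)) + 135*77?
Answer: 10453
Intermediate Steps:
(45 - 1*(-13)) + 135*77 = (45 + 13) + 10395 = 58 + 10395 = 10453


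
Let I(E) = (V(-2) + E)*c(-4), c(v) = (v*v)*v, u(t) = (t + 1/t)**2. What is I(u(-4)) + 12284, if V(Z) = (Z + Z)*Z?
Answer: 10616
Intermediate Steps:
c(v) = v**3 (c(v) = v**2*v = v**3)
V(Z) = 2*Z**2 (V(Z) = (2*Z)*Z = 2*Z**2)
I(E) = -512 - 64*E (I(E) = (2*(-2)**2 + E)*(-4)**3 = (2*4 + E)*(-64) = (8 + E)*(-64) = -512 - 64*E)
I(u(-4)) + 12284 = (-512 - 64*(1 + (-4)**2)**2/(-4)**2) + 12284 = (-512 - 4*(1 + 16)**2) + 12284 = (-512 - 4*17**2) + 12284 = (-512 - 4*289) + 12284 = (-512 - 64*289/16) + 12284 = (-512 - 1156) + 12284 = -1668 + 12284 = 10616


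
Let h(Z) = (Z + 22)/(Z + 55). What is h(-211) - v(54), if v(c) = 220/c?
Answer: -4019/1404 ≈ -2.8625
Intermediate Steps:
h(Z) = (22 + Z)/(55 + Z)
h(-211) - v(54) = (22 - 211)/(55 - 211) - 220/54 = -189/(-156) - 220/54 = -1/156*(-189) - 1*110/27 = 63/52 - 110/27 = -4019/1404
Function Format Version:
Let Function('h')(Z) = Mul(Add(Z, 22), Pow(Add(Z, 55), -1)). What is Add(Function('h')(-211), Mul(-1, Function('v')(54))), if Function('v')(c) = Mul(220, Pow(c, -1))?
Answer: Rational(-4019, 1404) ≈ -2.8625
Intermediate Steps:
Function('h')(Z) = Mul(Pow(Add(55, Z), -1), Add(22, Z)) (Function('h')(Z) = Mul(Add(22, Z), Pow(Add(55, Z), -1)) = Mul(Pow(Add(55, Z), -1), Add(22, Z)))
Add(Function('h')(-211), Mul(-1, Function('v')(54))) = Add(Mul(Pow(Add(55, -211), -1), Add(22, -211)), Mul(-1, Mul(220, Pow(54, -1)))) = Add(Mul(Pow(-156, -1), -189), Mul(-1, Mul(220, Rational(1, 54)))) = Add(Mul(Rational(-1, 156), -189), Mul(-1, Rational(110, 27))) = Add(Rational(63, 52), Rational(-110, 27)) = Rational(-4019, 1404)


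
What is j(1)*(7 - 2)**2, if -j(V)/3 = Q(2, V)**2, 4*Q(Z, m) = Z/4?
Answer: -75/64 ≈ -1.1719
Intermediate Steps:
Q(Z, m) = Z/16 (Q(Z, m) = (Z/4)/4 = Z/16)
j(V) = -3/64 (j(V) = -3*((1/16)*2)**2 = -3*(1/8)**2 = -3*1/64 = -3/64)
j(1)*(7 - 2)**2 = -3*(7 - 2)**2/64 = -3/64*5**2 = -3/64*25 = -75/64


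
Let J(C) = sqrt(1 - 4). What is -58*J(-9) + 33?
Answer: 33 - 58*I*sqrt(3) ≈ 33.0 - 100.46*I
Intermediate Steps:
J(C) = I*sqrt(3) (J(C) = sqrt(-3) = I*sqrt(3))
-58*J(-9) + 33 = -58*I*sqrt(3) + 33 = 33 - 58*I*sqrt(3)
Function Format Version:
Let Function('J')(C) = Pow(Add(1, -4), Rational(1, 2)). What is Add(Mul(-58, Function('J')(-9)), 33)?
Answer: Add(33, Mul(-58, I, Pow(3, Rational(1, 2)))) ≈ Add(33.000, Mul(-100.46, I))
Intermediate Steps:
Function('J')(C) = Mul(I, Pow(3, Rational(1, 2))) (Function('J')(C) = Pow(-3, Rational(1, 2)) = Mul(I, Pow(3, Rational(1, 2))))
Add(Mul(-58, Function('J')(-9)), 33) = Add(Mul(-58, Mul(I, Pow(3, Rational(1, 2)))), 33) = Add(Mul(-58, I, Pow(3, Rational(1, 2))), 33) = Add(33, Mul(-58, I, Pow(3, Rational(1, 2))))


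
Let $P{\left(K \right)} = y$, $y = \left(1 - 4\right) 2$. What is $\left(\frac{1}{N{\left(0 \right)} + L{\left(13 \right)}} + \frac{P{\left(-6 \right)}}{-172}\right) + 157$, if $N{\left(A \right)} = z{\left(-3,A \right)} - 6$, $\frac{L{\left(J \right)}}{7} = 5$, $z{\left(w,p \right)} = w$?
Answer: $\frac{87804}{559} \approx 157.07$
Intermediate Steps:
$y = -6$ ($y = \left(-3\right) 2 = -6$)
$P{\left(K \right)} = -6$
$L{\left(J \right)} = 35$ ($L{\left(J \right)} = 7 \cdot 5 = 35$)
$N{\left(A \right)} = -9$ ($N{\left(A \right)} = -3 - 6 = -9$)
$\left(\frac{1}{N{\left(0 \right)} + L{\left(13 \right)}} + \frac{P{\left(-6 \right)}}{-172}\right) + 157 = \left(\frac{1}{-9 + 35} - \frac{6}{-172}\right) + 157 = \left(\frac{1}{26} - - \frac{3}{86}\right) + 157 = \left(\frac{1}{26} + \frac{3}{86}\right) + 157 = \frac{41}{559} + 157 = \frac{87804}{559}$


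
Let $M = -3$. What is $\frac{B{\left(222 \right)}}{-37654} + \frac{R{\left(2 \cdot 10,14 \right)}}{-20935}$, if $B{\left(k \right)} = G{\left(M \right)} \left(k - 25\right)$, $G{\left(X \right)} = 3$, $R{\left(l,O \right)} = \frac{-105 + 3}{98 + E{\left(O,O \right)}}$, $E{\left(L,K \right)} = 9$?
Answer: $- \frac{1320025887}{84346654430} \approx -0.01565$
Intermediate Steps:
$R{\left(l,O \right)} = - \frac{102}{107}$ ($R{\left(l,O \right)} = \frac{-105 + 3}{98 + 9} = - \frac{102}{107}$)
$B{\left(k \right)} = -75 + 3 k$ ($B{\left(k \right)} = 3 \left(k - 25\right) = 3 \left(-25 + k\right) = -75 + 3 k$)
$\frac{B{\left(222 \right)}}{-37654} + \frac{R{\left(2 \cdot 10,14 \right)}}{-20935} = \frac{-75 + 3 \cdot 222}{-37654} - \frac{102}{107 \left(-20935\right)} = \left(-75 + 666\right) \left(- \frac{1}{37654}\right) - - \frac{102}{2240045} = 591 \left(- \frac{1}{37654}\right) + \frac{102}{2240045} = - \frac{591}{37654} + \frac{102}{2240045} = - \frac{1320025887}{84346654430}$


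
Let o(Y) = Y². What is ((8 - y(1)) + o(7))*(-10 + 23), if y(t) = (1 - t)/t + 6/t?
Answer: 663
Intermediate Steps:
y(t) = 6/t + (1 - t)/t (y(t) = (1 - t)/t + 6/t = 6/t + (1 - t)/t)
((8 - y(1)) + o(7))*(-10 + 23) = ((8 - (7 - 1*1)/1) + 7²)*(-10 + 23) = ((8 - (7 - 1)) + 49)*13 = ((8 - 6) + 49)*13 = (2 + 49)*13 = 51*13 = 663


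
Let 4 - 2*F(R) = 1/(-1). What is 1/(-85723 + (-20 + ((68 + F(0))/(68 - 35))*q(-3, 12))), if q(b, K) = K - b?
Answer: -22/1885641 ≈ -1.1667e-5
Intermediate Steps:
F(R) = 5/2 (F(R) = 2 - ½/(-1) = 2 - ½*(-1) = 2 + ½ = 5/2)
1/(-85723 + (-20 + ((68 + F(0))/(68 - 35))*q(-3, 12))) = 1/(-85723 + (-20 + ((68 + 5/2)/(68 - 35))*(12 - 1*(-3)))) = 1/(-85723 + (-20 + ((141/2)/33)*(12 + 3))) = 1/(-85723 + (-20 + ((141/2)*(1/33))*15)) = 1/(-85723 + (-20 + (47/22)*15)) = 1/(-85723 + (-20 + 705/22)) = 1/(-85723 + 265/22) = 1/(-1885641/22) = -22/1885641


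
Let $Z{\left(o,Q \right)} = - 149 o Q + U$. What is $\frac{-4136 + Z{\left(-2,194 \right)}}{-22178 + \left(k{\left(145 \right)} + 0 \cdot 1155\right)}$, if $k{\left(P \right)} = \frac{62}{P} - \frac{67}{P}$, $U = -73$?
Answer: $- \frac{1554487}{643163} \approx -2.4169$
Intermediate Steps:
$Z{\left(o,Q \right)} = -73 - 149 Q o$ ($Z{\left(o,Q \right)} = - 149 o Q - 73 = - 149 Q o - 73 = -73 - 149 Q o$)
$k{\left(P \right)} = - \frac{5}{P}$
$\frac{-4136 + Z{\left(-2,194 \right)}}{-22178 + \left(k{\left(145 \right)} + 0 \cdot 1155\right)} = \frac{-4136 - \left(73 + 28906 \left(-2\right)\right)}{-22178 + \left(- \frac{5}{145} + 0 \cdot 1155\right)} = \frac{-4136 + \left(-73 + 57812\right)}{-22178 + \left(\left(-5\right) \frac{1}{145} + 0\right)} = \frac{-4136 + 57739}{-22178 + \left(- \frac{1}{29} + 0\right)} = \frac{53603}{-22178 - \frac{1}{29}} = \frac{53603}{- \frac{643163}{29}} = 53603 \left(- \frac{29}{643163}\right) = - \frac{1554487}{643163}$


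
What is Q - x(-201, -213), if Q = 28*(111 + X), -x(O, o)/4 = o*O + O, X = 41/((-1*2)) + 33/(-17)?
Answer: 2939770/17 ≈ 1.7293e+5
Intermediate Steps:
X = -763/34 (X = 41/(-2) + 33*(-1/17) = 41*(-½) - 33/17 = -41/2 - 33/17 = -763/34 ≈ -22.441)
x(O, o) = -4*O - 4*O*o (x(O, o) = -4*(o*O + O) = -4*(O*o + O) = -4*(O + O*o) = -4*O - 4*O*o)
Q = 42154/17 (Q = 28*(111 - 763/34) = 28*(3011/34) = 42154/17 ≈ 2479.6)
Q - x(-201, -213) = 42154/17 - (-4)*(-201)*(1 - 213) = 42154/17 - (-4)*(-201)*(-212) = 42154/17 - 1*(-170448) = 42154/17 + 170448 = 2939770/17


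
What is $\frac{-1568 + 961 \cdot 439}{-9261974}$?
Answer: $- \frac{420311}{9261974} \approx -0.04538$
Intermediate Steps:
$\frac{-1568 + 961 \cdot 439}{-9261974} = \left(-1568 + 421879\right) \left(- \frac{1}{9261974}\right) = 420311 \left(- \frac{1}{9261974}\right) = - \frac{420311}{9261974}$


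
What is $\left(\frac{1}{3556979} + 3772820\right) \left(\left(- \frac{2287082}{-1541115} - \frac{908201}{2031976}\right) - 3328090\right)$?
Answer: $- \frac{139860776583032689540168711004423}{11138710660172121960} \approx -1.2556 \cdot 10^{13}$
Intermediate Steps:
$\left(\frac{1}{3556979} + 3772820\right) \left(\left(- \frac{2287082}{-1541115} - \frac{908201}{2031976}\right) - 3328090\right) = \left(\frac{1}{3556979} + 3772820\right) \left(\left(\left(-2287082\right) \left(- \frac{1}{1541115}\right) - \frac{908201}{2031976}\right) - 3328090\right) = \frac{13419841510781 \left(\left(\frac{2287082}{1541115} - \frac{908201}{2031976}\right) - 3328090\right)}{3556979} = \frac{13419841510781 \left(\frac{3247653549917}{3131508693240} - 3328090\right)}{3556979} = \frac{13419841510781}{3556979} \left(- \frac{10421939519231561683}{3131508693240}\right) = - \frac{139860776583032689540168711004423}{11138710660172121960}$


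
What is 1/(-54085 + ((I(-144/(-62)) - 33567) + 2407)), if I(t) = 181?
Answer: -1/85064 ≈ -1.1756e-5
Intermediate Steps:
1/(-54085 + ((I(-144/(-62)) - 33567) + 2407)) = 1/(-54085 + ((181 - 33567) + 2407)) = 1/(-54085 + (-33386 + 2407)) = 1/(-54085 - 30979) = 1/(-85064) = -1/85064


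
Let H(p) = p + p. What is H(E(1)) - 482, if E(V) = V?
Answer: -480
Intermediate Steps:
H(p) = 2*p
H(E(1)) - 482 = 2*1 - 482 = 2 - 482 = -480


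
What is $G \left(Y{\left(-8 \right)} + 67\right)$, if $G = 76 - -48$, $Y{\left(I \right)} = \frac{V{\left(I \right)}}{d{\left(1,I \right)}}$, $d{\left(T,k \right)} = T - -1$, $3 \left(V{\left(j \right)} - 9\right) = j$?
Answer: $\frac{26102}{3} \approx 8700.7$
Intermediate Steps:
$V{\left(j \right)} = 9 + \frac{j}{3}$
$d{\left(T,k \right)} = 1 + T$ ($d{\left(T,k \right)} = T + 1 = 1 + T$)
$Y{\left(I \right)} = \frac{9}{2} + \frac{I}{6}$ ($Y{\left(I \right)} = \frac{9 + \frac{I}{3}}{1 + 1} = \frac{9 + \frac{I}{3}}{2} = \left(9 + \frac{I}{3}\right) \frac{1}{2} = \frac{9}{2} + \frac{I}{6}$)
$G = 124$ ($G = 76 + 48 = 124$)
$G \left(Y{\left(-8 \right)} + 67\right) = 124 \left(\left(\frac{9}{2} + \frac{1}{6} \left(-8\right)\right) + 67\right) = 124 \left(\left(\frac{9}{2} - \frac{4}{3}\right) + 67\right) = 124 \left(\frac{19}{6} + 67\right) = 124 \cdot \frac{421}{6} = \frac{26102}{3}$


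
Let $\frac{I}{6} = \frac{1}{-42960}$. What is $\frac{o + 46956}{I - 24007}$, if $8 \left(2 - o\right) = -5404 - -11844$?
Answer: $- \frac{330455480}{171890121} \approx -1.9225$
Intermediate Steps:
$o = -803$ ($o = 2 - \frac{-5404 - -11844}{8} = 2 - \frac{-5404 + 11844}{8} = 2 - 805 = -803$)
$I = - \frac{1}{7160}$ ($I = \frac{6}{-42960} = 6 \left(- \frac{1}{42960}\right) = - \frac{1}{7160} \approx -0.00013966$)
$\frac{o + 46956}{I - 24007} = \frac{-803 + 46956}{- \frac{1}{7160} - 24007} = \frac{46153}{- \frac{171890121}{7160}} = 46153 \left(- \frac{7160}{171890121}\right) = - \frac{330455480}{171890121}$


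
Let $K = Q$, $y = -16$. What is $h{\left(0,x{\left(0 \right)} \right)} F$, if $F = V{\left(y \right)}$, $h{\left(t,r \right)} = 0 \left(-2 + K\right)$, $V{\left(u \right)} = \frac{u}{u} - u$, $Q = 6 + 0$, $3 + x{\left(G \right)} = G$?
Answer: $0$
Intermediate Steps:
$x{\left(G \right)} = -3 + G$
$Q = 6$
$K = 6$
$V{\left(u \right)} = 1 - u$
$h{\left(t,r \right)} = 0$ ($h{\left(t,r \right)} = 0 \left(-2 + 6\right) = 0 \cdot 4 = 0$)
$F = 17$ ($F = 1 - -16 = 1 + 16 = 17$)
$h{\left(0,x{\left(0 \right)} \right)} F = 0 \cdot 17 = 0$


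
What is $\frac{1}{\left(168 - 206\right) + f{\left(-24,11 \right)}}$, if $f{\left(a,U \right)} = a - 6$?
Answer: $- \frac{1}{68} \approx -0.014706$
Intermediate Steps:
$f{\left(a,U \right)} = -6 + a$ ($f{\left(a,U \right)} = a - 6 = -6 + a$)
$\frac{1}{\left(168 - 206\right) + f{\left(-24,11 \right)}} = \frac{1}{\left(168 - 206\right) - 30} = \frac{1}{-38 - 30} = \frac{1}{-68} = - \frac{1}{68}$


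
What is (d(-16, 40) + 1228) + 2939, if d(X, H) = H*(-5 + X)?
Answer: 3327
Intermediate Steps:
(d(-16, 40) + 1228) + 2939 = (40*(-5 - 16) + 1228) + 2939 = (40*(-21) + 1228) + 2939 = (-840 + 1228) + 2939 = 388 + 2939 = 3327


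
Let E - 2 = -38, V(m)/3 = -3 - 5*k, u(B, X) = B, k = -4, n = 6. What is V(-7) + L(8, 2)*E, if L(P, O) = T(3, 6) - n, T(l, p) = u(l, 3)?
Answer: 159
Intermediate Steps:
V(m) = 51 (V(m) = 3*(-3 - 5*(-4)) = 3*(-3 + 20) = 3*17 = 51)
E = -36 (E = 2 - 38 = -36)
T(l, p) = l
L(P, O) = -3 (L(P, O) = 3 - 1*6 = 3 - 6 = -3)
V(-7) + L(8, 2)*E = 51 - 3*(-36) = 51 + 108 = 159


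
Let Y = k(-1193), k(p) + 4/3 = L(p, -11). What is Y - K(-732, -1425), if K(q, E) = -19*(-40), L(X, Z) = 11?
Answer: -2251/3 ≈ -750.33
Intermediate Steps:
k(p) = 29/3 (k(p) = -4/3 + 11 = 29/3)
K(q, E) = 760
Y = 29/3 ≈ 9.6667
Y - K(-732, -1425) = 29/3 - 1*760 = 29/3 - 760 = -2251/3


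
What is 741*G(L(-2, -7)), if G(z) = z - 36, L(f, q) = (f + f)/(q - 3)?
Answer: -131898/5 ≈ -26380.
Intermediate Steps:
L(f, q) = 2*f/(-3 + q) (L(f, q) = (2*f)/(-3 + q) = 2*f/(-3 + q))
G(z) = -36 + z
741*G(L(-2, -7)) = 741*(-36 + 2*(-2)/(-3 - 7)) = 741*(-36 + 2*(-2)/(-10)) = 741*(-36 + 2*(-2)*(-1/10)) = 741*(-36 + 2/5) = 741*(-178/5) = -131898/5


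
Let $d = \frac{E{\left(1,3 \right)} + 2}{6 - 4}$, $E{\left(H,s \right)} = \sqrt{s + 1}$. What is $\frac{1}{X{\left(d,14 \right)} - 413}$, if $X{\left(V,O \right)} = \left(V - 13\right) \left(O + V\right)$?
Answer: $- \frac{1}{589} \approx -0.0016978$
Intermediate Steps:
$E{\left(H,s \right)} = \sqrt{1 + s}$
$d = 2$ ($d = \frac{\sqrt{1 + 3} + 2}{6 - 4} = \frac{\sqrt{4} + 2}{6 - 4} = \frac{2 + 2}{6 - 4} = \frac{4}{2} = 4 \cdot \frac{1}{2} = 2$)
$X{\left(V,O \right)} = \left(-13 + V\right) \left(O + V\right)$
$\frac{1}{X{\left(d,14 \right)} - 413} = \frac{1}{\left(2^{2} - 182 - 26 + 14 \cdot 2\right) - 413} = \frac{1}{\left(4 - 182 - 26 + 28\right) - 413} = \frac{1}{-176 - 413} = \frac{1}{-589} = - \frac{1}{589}$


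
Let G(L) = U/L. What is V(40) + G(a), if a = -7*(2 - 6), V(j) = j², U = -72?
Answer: 11182/7 ≈ 1597.4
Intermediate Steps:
a = 28 (a = -7*(-4) = 28)
G(L) = -72/L
V(40) + G(a) = 40² - 72/28 = 1600 - 72*1/28 = 1600 - 18/7 = 11182/7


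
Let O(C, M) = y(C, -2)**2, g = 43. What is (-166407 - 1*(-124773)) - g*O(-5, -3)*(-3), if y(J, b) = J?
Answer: -38409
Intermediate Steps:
O(C, M) = C**2
(-166407 - 1*(-124773)) - g*O(-5, -3)*(-3) = (-166407 - 1*(-124773)) - 43*(-5)**2*(-3) = (-166407 + 124773) - 43*25*(-3) = -41634 - 1075*(-3) = -41634 - 1*(-3225) = -41634 + 3225 = -38409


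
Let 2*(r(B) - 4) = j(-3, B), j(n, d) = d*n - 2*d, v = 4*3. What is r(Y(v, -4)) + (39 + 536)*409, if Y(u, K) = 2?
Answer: 235174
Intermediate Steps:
v = 12
j(n, d) = -2*d + d*n
r(B) = 4 - 5*B/2 (r(B) = 4 + (B*(-2 - 3))/2 = 4 + (B*(-5))/2 = 4 + (-5*B)/2 = 4 - 5*B/2)
r(Y(v, -4)) + (39 + 536)*409 = (4 - 5/2*2) + (39 + 536)*409 = (4 - 5) + 575*409 = -1 + 235175 = 235174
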